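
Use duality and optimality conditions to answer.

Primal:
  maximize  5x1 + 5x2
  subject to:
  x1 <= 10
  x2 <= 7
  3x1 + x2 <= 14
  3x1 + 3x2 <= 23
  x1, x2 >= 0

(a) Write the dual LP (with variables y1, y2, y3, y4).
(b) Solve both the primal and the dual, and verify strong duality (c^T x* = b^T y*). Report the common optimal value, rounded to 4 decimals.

The standard primal-dual pair for 'max c^T x s.t. A x <= b, x >= 0' is:
  Dual:  min b^T y  s.t.  A^T y >= c,  y >= 0.

So the dual LP is:
  minimize  10y1 + 7y2 + 14y3 + 23y4
  subject to:
    y1 + 3y3 + 3y4 >= 5
    y2 + y3 + 3y4 >= 5
    y1, y2, y3, y4 >= 0

Solving the primal: x* = (3.1667, 4.5).
  primal value c^T x* = 38.3333.
Solving the dual: y* = (0, 0, 0, 1.6667).
  dual value b^T y* = 38.3333.
Strong duality: c^T x* = b^T y*. Confirmed.

38.3333


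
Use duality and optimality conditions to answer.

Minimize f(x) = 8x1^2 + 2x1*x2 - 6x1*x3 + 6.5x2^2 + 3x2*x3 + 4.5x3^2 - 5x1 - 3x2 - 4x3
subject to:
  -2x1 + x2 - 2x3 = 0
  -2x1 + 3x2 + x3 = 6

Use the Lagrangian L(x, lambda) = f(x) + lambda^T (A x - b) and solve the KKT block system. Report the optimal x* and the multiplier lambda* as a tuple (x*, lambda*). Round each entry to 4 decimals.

Form the Lagrangian:
  L(x, lambda) = (1/2) x^T Q x + c^T x + lambda^T (A x - b)
Stationarity (grad_x L = 0): Q x + c + A^T lambda = 0.
Primal feasibility: A x = b.

This gives the KKT block system:
  [ Q   A^T ] [ x     ]   [-c ]
  [ A    0  ] [ lambda ] = [ b ]

Solving the linear system:
  x*      = (-0.1942, 1.5478, 0.9681)
  lambda* = (1.7039, -7.1139)
  f(x*)   = 17.5692

x* = (-0.1942, 1.5478, 0.9681), lambda* = (1.7039, -7.1139)


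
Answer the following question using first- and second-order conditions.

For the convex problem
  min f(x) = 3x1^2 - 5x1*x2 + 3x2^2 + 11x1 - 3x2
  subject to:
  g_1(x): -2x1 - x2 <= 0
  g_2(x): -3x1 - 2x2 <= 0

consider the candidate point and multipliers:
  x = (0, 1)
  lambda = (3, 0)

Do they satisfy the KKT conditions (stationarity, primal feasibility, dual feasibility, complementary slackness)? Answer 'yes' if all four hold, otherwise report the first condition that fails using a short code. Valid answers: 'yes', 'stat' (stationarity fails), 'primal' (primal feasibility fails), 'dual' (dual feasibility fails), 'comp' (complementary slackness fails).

Gradient of f: grad f(x) = Q x + c = (6, 3)
Constraint values g_i(x) = a_i^T x - b_i:
  g_1((0, 1)) = -1
  g_2((0, 1)) = -2
Stationarity residual: grad f(x) + sum_i lambda_i a_i = (0, 0)
  -> stationarity OK
Primal feasibility (all g_i <= 0): OK
Dual feasibility (all lambda_i >= 0): OK
Complementary slackness (lambda_i * g_i(x) = 0 for all i): FAILS

Verdict: the first failing condition is complementary_slackness -> comp.

comp


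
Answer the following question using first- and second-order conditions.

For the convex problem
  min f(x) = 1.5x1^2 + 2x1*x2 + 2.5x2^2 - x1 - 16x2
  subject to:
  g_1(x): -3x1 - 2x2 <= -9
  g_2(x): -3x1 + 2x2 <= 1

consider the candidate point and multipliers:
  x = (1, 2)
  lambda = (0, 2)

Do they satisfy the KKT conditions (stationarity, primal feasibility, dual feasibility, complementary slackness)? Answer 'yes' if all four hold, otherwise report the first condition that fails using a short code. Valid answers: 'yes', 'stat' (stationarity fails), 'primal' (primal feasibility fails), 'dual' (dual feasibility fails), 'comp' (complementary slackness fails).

Gradient of f: grad f(x) = Q x + c = (6, -4)
Constraint values g_i(x) = a_i^T x - b_i:
  g_1((1, 2)) = 2
  g_2((1, 2)) = 0
Stationarity residual: grad f(x) + sum_i lambda_i a_i = (0, 0)
  -> stationarity OK
Primal feasibility (all g_i <= 0): FAILS
Dual feasibility (all lambda_i >= 0): OK
Complementary slackness (lambda_i * g_i(x) = 0 for all i): OK

Verdict: the first failing condition is primal_feasibility -> primal.

primal


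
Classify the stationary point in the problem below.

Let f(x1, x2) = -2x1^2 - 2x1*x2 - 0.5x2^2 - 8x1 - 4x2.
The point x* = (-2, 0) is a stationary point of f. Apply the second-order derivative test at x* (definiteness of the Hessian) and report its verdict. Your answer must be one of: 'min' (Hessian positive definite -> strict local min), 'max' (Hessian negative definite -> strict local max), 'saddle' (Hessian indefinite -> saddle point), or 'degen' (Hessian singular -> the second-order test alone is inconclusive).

Compute the Hessian H = grad^2 f:
  H = [[-4, -2], [-2, -1]]
Verify stationarity: grad f(x*) = H x* + g = (0, 0).
Eigenvalues of H: -5, 0.
H has a zero eigenvalue (singular; negative semidefinite but not definite), so H is neither positive definite, negative definite, nor indefinite. The second-order test alone is inconclusive -> degen.
(Indeed, f is constant along the null direction of H through x*, so x* is not a strict local extremum.)

degen


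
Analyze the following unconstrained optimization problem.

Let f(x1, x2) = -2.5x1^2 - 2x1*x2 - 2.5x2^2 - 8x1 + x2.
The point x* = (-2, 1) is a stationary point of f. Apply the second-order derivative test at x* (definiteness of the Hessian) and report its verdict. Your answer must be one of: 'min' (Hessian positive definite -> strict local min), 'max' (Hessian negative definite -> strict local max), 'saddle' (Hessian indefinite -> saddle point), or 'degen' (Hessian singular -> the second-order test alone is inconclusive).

Compute the Hessian H = grad^2 f:
  H = [[-5, -2], [-2, -5]]
Verify stationarity: grad f(x*) = H x* + g = (0, 0).
Eigenvalues of H: -7, -3.
Both eigenvalues < 0, so H is negative definite -> x* is a strict local max.

max


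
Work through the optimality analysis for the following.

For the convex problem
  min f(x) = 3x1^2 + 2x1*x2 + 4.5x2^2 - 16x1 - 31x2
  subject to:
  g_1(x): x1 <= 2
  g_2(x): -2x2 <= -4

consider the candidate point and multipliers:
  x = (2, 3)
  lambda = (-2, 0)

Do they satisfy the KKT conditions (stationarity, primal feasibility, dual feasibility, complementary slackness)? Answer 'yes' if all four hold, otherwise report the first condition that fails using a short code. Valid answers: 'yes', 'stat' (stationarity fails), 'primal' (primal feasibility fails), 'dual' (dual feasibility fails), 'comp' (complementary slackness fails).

Gradient of f: grad f(x) = Q x + c = (2, 0)
Constraint values g_i(x) = a_i^T x - b_i:
  g_1((2, 3)) = 0
  g_2((2, 3)) = -2
Stationarity residual: grad f(x) + sum_i lambda_i a_i = (0, 0)
  -> stationarity OK
Primal feasibility (all g_i <= 0): OK
Dual feasibility (all lambda_i >= 0): FAILS
Complementary slackness (lambda_i * g_i(x) = 0 for all i): OK

Verdict: the first failing condition is dual_feasibility -> dual.

dual


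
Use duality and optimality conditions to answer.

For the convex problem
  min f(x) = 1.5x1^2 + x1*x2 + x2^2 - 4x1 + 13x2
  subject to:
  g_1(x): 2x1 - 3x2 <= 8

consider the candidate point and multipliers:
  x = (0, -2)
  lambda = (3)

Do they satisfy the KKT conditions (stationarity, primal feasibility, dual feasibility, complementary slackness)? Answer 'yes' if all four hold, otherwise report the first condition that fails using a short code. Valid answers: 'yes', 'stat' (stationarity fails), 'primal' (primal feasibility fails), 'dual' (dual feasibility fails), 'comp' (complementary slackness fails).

Gradient of f: grad f(x) = Q x + c = (-6, 9)
Constraint values g_i(x) = a_i^T x - b_i:
  g_1((0, -2)) = -2
Stationarity residual: grad f(x) + sum_i lambda_i a_i = (0, 0)
  -> stationarity OK
Primal feasibility (all g_i <= 0): OK
Dual feasibility (all lambda_i >= 0): OK
Complementary slackness (lambda_i * g_i(x) = 0 for all i): FAILS

Verdict: the first failing condition is complementary_slackness -> comp.

comp


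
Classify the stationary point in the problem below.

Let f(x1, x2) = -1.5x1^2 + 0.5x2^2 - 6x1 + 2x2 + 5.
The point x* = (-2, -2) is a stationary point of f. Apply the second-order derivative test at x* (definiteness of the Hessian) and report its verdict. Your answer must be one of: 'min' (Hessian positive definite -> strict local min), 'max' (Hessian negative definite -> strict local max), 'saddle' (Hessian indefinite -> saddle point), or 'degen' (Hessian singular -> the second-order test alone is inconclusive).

Compute the Hessian H = grad^2 f:
  H = [[-3, 0], [0, 1]]
Verify stationarity: grad f(x*) = H x* + g = (0, 0).
Eigenvalues of H: -3, 1.
Eigenvalues have mixed signs, so H is indefinite -> x* is a saddle point.

saddle


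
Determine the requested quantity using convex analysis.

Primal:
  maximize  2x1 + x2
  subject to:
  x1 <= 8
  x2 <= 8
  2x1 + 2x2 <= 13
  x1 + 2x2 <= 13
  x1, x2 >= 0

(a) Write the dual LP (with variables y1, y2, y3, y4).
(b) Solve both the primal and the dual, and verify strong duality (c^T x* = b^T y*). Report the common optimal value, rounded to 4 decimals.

The standard primal-dual pair for 'max c^T x s.t. A x <= b, x >= 0' is:
  Dual:  min b^T y  s.t.  A^T y >= c,  y >= 0.

So the dual LP is:
  minimize  8y1 + 8y2 + 13y3 + 13y4
  subject to:
    y1 + 2y3 + y4 >= 2
    y2 + 2y3 + 2y4 >= 1
    y1, y2, y3, y4 >= 0

Solving the primal: x* = (6.5, 0).
  primal value c^T x* = 13.
Solving the dual: y* = (0, 0, 1, 0).
  dual value b^T y* = 13.
Strong duality: c^T x* = b^T y*. Confirmed.

13


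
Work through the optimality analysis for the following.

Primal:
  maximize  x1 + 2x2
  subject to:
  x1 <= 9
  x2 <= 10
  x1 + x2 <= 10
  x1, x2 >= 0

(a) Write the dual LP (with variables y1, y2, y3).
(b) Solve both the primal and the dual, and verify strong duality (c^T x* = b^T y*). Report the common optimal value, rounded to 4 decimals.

The standard primal-dual pair for 'max c^T x s.t. A x <= b, x >= 0' is:
  Dual:  min b^T y  s.t.  A^T y >= c,  y >= 0.

So the dual LP is:
  minimize  9y1 + 10y2 + 10y3
  subject to:
    y1 + y3 >= 1
    y2 + y3 >= 2
    y1, y2, y3 >= 0

Solving the primal: x* = (0, 10).
  primal value c^T x* = 20.
Solving the dual: y* = (0, 0, 2).
  dual value b^T y* = 20.
Strong duality: c^T x* = b^T y*. Confirmed.

20


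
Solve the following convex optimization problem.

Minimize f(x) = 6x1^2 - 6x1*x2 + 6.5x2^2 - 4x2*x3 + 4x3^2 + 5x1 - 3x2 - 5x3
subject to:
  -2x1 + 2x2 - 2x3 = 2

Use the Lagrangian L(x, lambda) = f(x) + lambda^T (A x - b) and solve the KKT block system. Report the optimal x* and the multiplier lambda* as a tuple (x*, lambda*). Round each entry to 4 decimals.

Form the Lagrangian:
  L(x, lambda) = (1/2) x^T Q x + c^T x + lambda^T (A x - b)
Stationarity (grad_x L = 0): Q x + c + A^T lambda = 0.
Primal feasibility: A x = b.

This gives the KKT block system:
  [ Q   A^T ] [ x     ]   [-c ]
  [ A    0  ] [ lambda ] = [ b ]

Solving the linear system:
  x*      = (-0.7125, 0.375, 0.0875)
  lambda* = (-2.9)
  f(x*)   = 0.3375

x* = (-0.7125, 0.375, 0.0875), lambda* = (-2.9)


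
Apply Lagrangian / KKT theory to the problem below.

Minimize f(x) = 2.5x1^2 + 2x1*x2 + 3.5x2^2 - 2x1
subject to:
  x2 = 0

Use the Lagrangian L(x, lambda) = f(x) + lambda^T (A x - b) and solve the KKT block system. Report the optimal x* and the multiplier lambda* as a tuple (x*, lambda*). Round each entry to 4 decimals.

Form the Lagrangian:
  L(x, lambda) = (1/2) x^T Q x + c^T x + lambda^T (A x - b)
Stationarity (grad_x L = 0): Q x + c + A^T lambda = 0.
Primal feasibility: A x = b.

This gives the KKT block system:
  [ Q   A^T ] [ x     ]   [-c ]
  [ A    0  ] [ lambda ] = [ b ]

Solving the linear system:
  x*      = (0.4, 0)
  lambda* = (-0.8)
  f(x*)   = -0.4

x* = (0.4, 0), lambda* = (-0.8)


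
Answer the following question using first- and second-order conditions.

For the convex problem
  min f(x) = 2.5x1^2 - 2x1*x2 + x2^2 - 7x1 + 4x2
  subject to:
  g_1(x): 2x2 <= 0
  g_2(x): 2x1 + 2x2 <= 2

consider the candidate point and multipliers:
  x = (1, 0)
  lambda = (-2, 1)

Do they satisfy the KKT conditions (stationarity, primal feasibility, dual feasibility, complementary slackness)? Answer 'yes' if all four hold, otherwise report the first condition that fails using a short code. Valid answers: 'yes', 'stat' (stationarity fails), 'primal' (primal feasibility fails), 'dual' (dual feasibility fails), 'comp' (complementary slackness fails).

Gradient of f: grad f(x) = Q x + c = (-2, 2)
Constraint values g_i(x) = a_i^T x - b_i:
  g_1((1, 0)) = 0
  g_2((1, 0)) = 0
Stationarity residual: grad f(x) + sum_i lambda_i a_i = (0, 0)
  -> stationarity OK
Primal feasibility (all g_i <= 0): OK
Dual feasibility (all lambda_i >= 0): FAILS
Complementary slackness (lambda_i * g_i(x) = 0 for all i): OK

Verdict: the first failing condition is dual_feasibility -> dual.

dual


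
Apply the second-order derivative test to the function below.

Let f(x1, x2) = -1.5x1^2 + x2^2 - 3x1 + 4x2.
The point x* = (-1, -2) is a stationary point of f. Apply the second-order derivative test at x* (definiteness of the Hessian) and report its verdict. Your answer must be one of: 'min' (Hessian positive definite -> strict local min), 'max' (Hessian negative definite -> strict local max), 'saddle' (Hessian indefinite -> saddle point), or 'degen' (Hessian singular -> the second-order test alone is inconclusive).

Compute the Hessian H = grad^2 f:
  H = [[-3, 0], [0, 2]]
Verify stationarity: grad f(x*) = H x* + g = (0, 0).
Eigenvalues of H: -3, 2.
Eigenvalues have mixed signs, so H is indefinite -> x* is a saddle point.

saddle


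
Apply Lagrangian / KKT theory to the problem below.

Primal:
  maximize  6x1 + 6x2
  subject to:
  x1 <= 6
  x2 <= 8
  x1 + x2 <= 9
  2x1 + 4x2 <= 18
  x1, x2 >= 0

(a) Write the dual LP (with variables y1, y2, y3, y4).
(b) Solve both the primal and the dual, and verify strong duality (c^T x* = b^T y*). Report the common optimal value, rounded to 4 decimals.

The standard primal-dual pair for 'max c^T x s.t. A x <= b, x >= 0' is:
  Dual:  min b^T y  s.t.  A^T y >= c,  y >= 0.

So the dual LP is:
  minimize  6y1 + 8y2 + 9y3 + 18y4
  subject to:
    y1 + y3 + 2y4 >= 6
    y2 + y3 + 4y4 >= 6
    y1, y2, y3, y4 >= 0

Solving the primal: x* = (6, 1.5).
  primal value c^T x* = 45.
Solving the dual: y* = (3, 0, 0, 1.5).
  dual value b^T y* = 45.
Strong duality: c^T x* = b^T y*. Confirmed.

45


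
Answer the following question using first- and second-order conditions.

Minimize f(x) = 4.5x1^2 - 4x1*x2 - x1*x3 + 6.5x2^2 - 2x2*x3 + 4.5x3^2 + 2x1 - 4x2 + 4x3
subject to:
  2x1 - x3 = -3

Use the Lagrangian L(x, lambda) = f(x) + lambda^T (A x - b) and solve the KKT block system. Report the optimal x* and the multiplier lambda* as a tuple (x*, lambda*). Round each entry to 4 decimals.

Form the Lagrangian:
  L(x, lambda) = (1/2) x^T Q x + c^T x + lambda^T (A x - b)
Stationarity (grad_x L = 0): Q x + c + A^T lambda = 0.
Primal feasibility: A x = b.

This gives the KKT block system:
  [ Q   A^T ] [ x     ]   [-c ]
  [ A    0  ] [ lambda ] = [ b ]

Solving the linear system:
  x*      = (-1.5203, -0.1663, -0.0405)
  lambda* = (5.4883)
  f(x*)   = 6.9638

x* = (-1.5203, -0.1663, -0.0405), lambda* = (5.4883)


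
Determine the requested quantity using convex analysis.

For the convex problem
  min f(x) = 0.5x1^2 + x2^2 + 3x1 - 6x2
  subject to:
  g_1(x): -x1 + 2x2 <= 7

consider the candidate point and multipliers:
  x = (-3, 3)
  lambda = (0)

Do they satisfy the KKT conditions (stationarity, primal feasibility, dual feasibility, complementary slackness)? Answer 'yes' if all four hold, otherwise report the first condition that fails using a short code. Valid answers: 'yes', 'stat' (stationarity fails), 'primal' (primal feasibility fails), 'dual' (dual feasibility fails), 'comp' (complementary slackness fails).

Gradient of f: grad f(x) = Q x + c = (0, 0)
Constraint values g_i(x) = a_i^T x - b_i:
  g_1((-3, 3)) = 2
Stationarity residual: grad f(x) + sum_i lambda_i a_i = (0, 0)
  -> stationarity OK
Primal feasibility (all g_i <= 0): FAILS
Dual feasibility (all lambda_i >= 0): OK
Complementary slackness (lambda_i * g_i(x) = 0 for all i): OK

Verdict: the first failing condition is primal_feasibility -> primal.

primal


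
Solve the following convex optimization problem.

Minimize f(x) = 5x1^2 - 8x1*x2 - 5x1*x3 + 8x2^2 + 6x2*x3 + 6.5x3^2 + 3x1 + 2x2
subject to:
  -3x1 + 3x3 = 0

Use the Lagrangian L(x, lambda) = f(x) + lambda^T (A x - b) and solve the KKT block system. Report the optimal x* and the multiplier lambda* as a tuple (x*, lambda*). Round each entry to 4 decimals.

Form the Lagrangian:
  L(x, lambda) = (1/2) x^T Q x + c^T x + lambda^T (A x - b)
Stationarity (grad_x L = 0): Q x + c + A^T lambda = 0.
Primal feasibility: A x = b.

This gives the KKT block system:
  [ Q   A^T ] [ x     ]   [-c ]
  [ A    0  ] [ lambda ] = [ b ]

Solving the linear system:
  x*      = (-0.2549, -0.1569, -0.2549)
  lambda* = (0.9935)
  f(x*)   = -0.5392

x* = (-0.2549, -0.1569, -0.2549), lambda* = (0.9935)


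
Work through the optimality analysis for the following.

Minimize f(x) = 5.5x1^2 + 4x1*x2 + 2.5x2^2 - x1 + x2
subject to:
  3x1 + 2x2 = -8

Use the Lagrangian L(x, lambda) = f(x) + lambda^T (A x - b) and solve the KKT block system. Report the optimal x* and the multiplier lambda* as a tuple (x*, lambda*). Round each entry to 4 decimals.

Form the Lagrangian:
  L(x, lambda) = (1/2) x^T Q x + c^T x + lambda^T (A x - b)
Stationarity (grad_x L = 0): Q x + c + A^T lambda = 0.
Primal feasibility: A x = b.

This gives the KKT block system:
  [ Q   A^T ] [ x     ]   [-c ]
  [ A    0  ] [ lambda ] = [ b ]

Solving the linear system:
  x*      = (-1.122, -2.3171)
  lambda* = (7.5366)
  f(x*)   = 29.5488

x* = (-1.122, -2.3171), lambda* = (7.5366)


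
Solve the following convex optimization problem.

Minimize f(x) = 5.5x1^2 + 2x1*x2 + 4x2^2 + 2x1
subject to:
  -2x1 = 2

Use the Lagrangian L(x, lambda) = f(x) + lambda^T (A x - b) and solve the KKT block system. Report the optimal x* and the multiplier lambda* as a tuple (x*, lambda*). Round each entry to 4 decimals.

Form the Lagrangian:
  L(x, lambda) = (1/2) x^T Q x + c^T x + lambda^T (A x - b)
Stationarity (grad_x L = 0): Q x + c + A^T lambda = 0.
Primal feasibility: A x = b.

This gives the KKT block system:
  [ Q   A^T ] [ x     ]   [-c ]
  [ A    0  ] [ lambda ] = [ b ]

Solving the linear system:
  x*      = (-1, 0.25)
  lambda* = (-4.25)
  f(x*)   = 3.25

x* = (-1, 0.25), lambda* = (-4.25)


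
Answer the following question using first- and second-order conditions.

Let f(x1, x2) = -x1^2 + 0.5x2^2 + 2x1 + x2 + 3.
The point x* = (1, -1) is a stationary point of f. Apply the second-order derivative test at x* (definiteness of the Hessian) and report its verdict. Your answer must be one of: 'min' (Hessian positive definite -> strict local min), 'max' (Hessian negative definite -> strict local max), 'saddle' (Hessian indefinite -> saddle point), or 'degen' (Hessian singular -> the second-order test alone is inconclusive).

Compute the Hessian H = grad^2 f:
  H = [[-2, 0], [0, 1]]
Verify stationarity: grad f(x*) = H x* + g = (0, 0).
Eigenvalues of H: -2, 1.
Eigenvalues have mixed signs, so H is indefinite -> x* is a saddle point.

saddle


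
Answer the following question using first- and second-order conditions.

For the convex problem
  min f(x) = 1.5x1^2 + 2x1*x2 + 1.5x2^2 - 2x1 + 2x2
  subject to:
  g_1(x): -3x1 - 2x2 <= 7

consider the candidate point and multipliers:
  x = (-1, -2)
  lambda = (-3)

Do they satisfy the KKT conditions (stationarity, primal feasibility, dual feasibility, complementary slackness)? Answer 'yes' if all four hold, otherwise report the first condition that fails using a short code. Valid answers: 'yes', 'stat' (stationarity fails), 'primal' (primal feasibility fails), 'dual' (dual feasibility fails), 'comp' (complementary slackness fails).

Gradient of f: grad f(x) = Q x + c = (-9, -6)
Constraint values g_i(x) = a_i^T x - b_i:
  g_1((-1, -2)) = 0
Stationarity residual: grad f(x) + sum_i lambda_i a_i = (0, 0)
  -> stationarity OK
Primal feasibility (all g_i <= 0): OK
Dual feasibility (all lambda_i >= 0): FAILS
Complementary slackness (lambda_i * g_i(x) = 0 for all i): OK

Verdict: the first failing condition is dual_feasibility -> dual.

dual


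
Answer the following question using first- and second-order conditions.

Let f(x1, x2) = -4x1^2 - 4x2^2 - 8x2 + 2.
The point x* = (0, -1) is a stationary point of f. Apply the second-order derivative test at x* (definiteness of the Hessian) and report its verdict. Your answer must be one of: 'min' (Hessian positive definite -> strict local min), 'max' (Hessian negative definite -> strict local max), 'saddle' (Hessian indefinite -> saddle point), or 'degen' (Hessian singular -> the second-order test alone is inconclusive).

Compute the Hessian H = grad^2 f:
  H = [[-8, 0], [0, -8]]
Verify stationarity: grad f(x*) = H x* + g = (0, 0).
Eigenvalues of H: -8, -8.
Both eigenvalues < 0, so H is negative definite -> x* is a strict local max.

max


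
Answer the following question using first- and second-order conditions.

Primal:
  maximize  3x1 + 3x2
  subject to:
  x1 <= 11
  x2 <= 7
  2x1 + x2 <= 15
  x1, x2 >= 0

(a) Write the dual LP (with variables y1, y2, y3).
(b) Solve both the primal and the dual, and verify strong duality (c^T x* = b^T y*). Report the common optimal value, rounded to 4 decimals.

The standard primal-dual pair for 'max c^T x s.t. A x <= b, x >= 0' is:
  Dual:  min b^T y  s.t.  A^T y >= c,  y >= 0.

So the dual LP is:
  minimize  11y1 + 7y2 + 15y3
  subject to:
    y1 + 2y3 >= 3
    y2 + y3 >= 3
    y1, y2, y3 >= 0

Solving the primal: x* = (4, 7).
  primal value c^T x* = 33.
Solving the dual: y* = (0, 1.5, 1.5).
  dual value b^T y* = 33.
Strong duality: c^T x* = b^T y*. Confirmed.

33


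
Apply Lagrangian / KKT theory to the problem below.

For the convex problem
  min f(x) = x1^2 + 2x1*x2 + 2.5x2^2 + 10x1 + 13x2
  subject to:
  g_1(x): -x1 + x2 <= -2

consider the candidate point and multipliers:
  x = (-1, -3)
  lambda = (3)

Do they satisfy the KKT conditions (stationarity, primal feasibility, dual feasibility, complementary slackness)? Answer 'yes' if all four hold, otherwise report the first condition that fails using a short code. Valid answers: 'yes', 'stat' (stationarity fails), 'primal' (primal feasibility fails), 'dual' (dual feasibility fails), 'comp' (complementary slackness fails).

Gradient of f: grad f(x) = Q x + c = (2, -4)
Constraint values g_i(x) = a_i^T x - b_i:
  g_1((-1, -3)) = 0
Stationarity residual: grad f(x) + sum_i lambda_i a_i = (-1, -1)
  -> stationarity FAILS
Primal feasibility (all g_i <= 0): OK
Dual feasibility (all lambda_i >= 0): OK
Complementary slackness (lambda_i * g_i(x) = 0 for all i): OK

Verdict: the first failing condition is stationarity -> stat.

stat


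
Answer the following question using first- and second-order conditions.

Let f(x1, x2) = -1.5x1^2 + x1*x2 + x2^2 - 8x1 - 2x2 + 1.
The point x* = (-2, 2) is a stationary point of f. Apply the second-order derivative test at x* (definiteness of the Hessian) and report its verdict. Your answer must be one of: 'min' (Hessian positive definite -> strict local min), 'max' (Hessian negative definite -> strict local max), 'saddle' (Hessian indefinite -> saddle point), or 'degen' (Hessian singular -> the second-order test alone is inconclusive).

Compute the Hessian H = grad^2 f:
  H = [[-3, 1], [1, 2]]
Verify stationarity: grad f(x*) = H x* + g = (0, 0).
Eigenvalues of H: -3.1926, 2.1926.
Eigenvalues have mixed signs, so H is indefinite -> x* is a saddle point.

saddle


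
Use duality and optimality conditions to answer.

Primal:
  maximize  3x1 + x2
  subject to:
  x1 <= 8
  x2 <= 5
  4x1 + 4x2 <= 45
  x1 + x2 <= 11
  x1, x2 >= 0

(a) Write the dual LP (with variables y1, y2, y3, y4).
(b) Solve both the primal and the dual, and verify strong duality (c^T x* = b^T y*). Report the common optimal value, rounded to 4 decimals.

The standard primal-dual pair for 'max c^T x s.t. A x <= b, x >= 0' is:
  Dual:  min b^T y  s.t.  A^T y >= c,  y >= 0.

So the dual LP is:
  minimize  8y1 + 5y2 + 45y3 + 11y4
  subject to:
    y1 + 4y3 + y4 >= 3
    y2 + 4y3 + y4 >= 1
    y1, y2, y3, y4 >= 0

Solving the primal: x* = (8, 3).
  primal value c^T x* = 27.
Solving the dual: y* = (2, 0, 0, 1).
  dual value b^T y* = 27.
Strong duality: c^T x* = b^T y*. Confirmed.

27


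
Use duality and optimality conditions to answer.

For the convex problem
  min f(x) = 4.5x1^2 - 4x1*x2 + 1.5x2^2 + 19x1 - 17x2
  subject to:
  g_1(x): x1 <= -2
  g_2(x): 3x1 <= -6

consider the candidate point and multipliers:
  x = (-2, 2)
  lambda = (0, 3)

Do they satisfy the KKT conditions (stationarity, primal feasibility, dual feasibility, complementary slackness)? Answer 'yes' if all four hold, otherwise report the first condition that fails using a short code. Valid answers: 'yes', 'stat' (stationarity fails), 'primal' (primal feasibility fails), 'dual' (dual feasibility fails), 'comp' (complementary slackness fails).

Gradient of f: grad f(x) = Q x + c = (-7, -3)
Constraint values g_i(x) = a_i^T x - b_i:
  g_1((-2, 2)) = 0
  g_2((-2, 2)) = 0
Stationarity residual: grad f(x) + sum_i lambda_i a_i = (2, -3)
  -> stationarity FAILS
Primal feasibility (all g_i <= 0): OK
Dual feasibility (all lambda_i >= 0): OK
Complementary slackness (lambda_i * g_i(x) = 0 for all i): OK

Verdict: the first failing condition is stationarity -> stat.

stat


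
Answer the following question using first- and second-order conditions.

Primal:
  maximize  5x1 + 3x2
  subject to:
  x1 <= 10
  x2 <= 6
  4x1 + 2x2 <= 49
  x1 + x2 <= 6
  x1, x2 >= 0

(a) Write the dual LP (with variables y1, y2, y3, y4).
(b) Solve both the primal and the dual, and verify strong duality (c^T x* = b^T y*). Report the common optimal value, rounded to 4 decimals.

The standard primal-dual pair for 'max c^T x s.t. A x <= b, x >= 0' is:
  Dual:  min b^T y  s.t.  A^T y >= c,  y >= 0.

So the dual LP is:
  minimize  10y1 + 6y2 + 49y3 + 6y4
  subject to:
    y1 + 4y3 + y4 >= 5
    y2 + 2y3 + y4 >= 3
    y1, y2, y3, y4 >= 0

Solving the primal: x* = (6, 0).
  primal value c^T x* = 30.
Solving the dual: y* = (0, 0, 0, 5).
  dual value b^T y* = 30.
Strong duality: c^T x* = b^T y*. Confirmed.

30


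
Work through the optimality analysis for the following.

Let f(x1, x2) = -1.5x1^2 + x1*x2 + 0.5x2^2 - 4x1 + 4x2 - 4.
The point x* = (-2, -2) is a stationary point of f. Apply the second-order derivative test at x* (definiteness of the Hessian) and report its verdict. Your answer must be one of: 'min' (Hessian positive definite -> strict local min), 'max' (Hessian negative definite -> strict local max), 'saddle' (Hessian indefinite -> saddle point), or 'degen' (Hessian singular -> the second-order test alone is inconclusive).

Compute the Hessian H = grad^2 f:
  H = [[-3, 1], [1, 1]]
Verify stationarity: grad f(x*) = H x* + g = (0, 0).
Eigenvalues of H: -3.2361, 1.2361.
Eigenvalues have mixed signs, so H is indefinite -> x* is a saddle point.

saddle


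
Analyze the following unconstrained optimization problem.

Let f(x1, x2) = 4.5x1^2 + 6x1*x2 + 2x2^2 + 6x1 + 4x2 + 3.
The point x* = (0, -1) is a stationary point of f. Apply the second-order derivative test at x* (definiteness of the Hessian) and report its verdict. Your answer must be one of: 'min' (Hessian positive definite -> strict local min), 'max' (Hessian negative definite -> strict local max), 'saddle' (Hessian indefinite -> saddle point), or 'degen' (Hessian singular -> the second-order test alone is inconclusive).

Compute the Hessian H = grad^2 f:
  H = [[9, 6], [6, 4]]
Verify stationarity: grad f(x*) = H x* + g = (0, 0).
Eigenvalues of H: 0, 13.
H has a zero eigenvalue (singular; positive semidefinite but not definite), so H is neither positive definite, negative definite, nor indefinite. The second-order test alone is inconclusive -> degen.
(Indeed, f is constant along the null direction of H through x*, so x* is not a strict local extremum.)

degen


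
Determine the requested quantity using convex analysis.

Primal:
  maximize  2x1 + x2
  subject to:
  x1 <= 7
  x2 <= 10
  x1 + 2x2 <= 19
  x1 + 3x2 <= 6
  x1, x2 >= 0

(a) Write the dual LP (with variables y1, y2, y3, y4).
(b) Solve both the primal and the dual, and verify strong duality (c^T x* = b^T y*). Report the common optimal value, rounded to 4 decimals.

The standard primal-dual pair for 'max c^T x s.t. A x <= b, x >= 0' is:
  Dual:  min b^T y  s.t.  A^T y >= c,  y >= 0.

So the dual LP is:
  minimize  7y1 + 10y2 + 19y3 + 6y4
  subject to:
    y1 + y3 + y4 >= 2
    y2 + 2y3 + 3y4 >= 1
    y1, y2, y3, y4 >= 0

Solving the primal: x* = (6, 0).
  primal value c^T x* = 12.
Solving the dual: y* = (0, 0, 0, 2).
  dual value b^T y* = 12.
Strong duality: c^T x* = b^T y*. Confirmed.

12


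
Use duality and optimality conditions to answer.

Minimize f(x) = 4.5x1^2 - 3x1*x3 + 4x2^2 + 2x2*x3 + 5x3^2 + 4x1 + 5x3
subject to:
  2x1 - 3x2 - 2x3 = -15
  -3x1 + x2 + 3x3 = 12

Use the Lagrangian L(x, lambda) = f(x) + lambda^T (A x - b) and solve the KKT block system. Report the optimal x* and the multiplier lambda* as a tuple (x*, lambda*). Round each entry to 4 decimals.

Form the Lagrangian:
  L(x, lambda) = (1/2) x^T Q x + c^T x + lambda^T (A x - b)
Stationarity (grad_x L = 0): Q x + c + A^T lambda = 0.
Primal feasibility: A x = b.

This gives the KKT block system:
  [ Q   A^T ] [ x     ]   [-c ]
  [ A    0  ] [ lambda ] = [ b ]

Solving the linear system:
  x*      = (-2.7692, 3, 0.2308)
  lambda* = (7.3956, -2.2747)
  f(x*)   = 64.1538

x* = (-2.7692, 3, 0.2308), lambda* = (7.3956, -2.2747)


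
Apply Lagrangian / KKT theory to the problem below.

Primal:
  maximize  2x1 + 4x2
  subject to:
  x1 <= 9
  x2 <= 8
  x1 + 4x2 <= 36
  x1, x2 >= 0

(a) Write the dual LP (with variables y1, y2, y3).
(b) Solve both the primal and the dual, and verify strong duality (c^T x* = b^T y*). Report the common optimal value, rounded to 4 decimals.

The standard primal-dual pair for 'max c^T x s.t. A x <= b, x >= 0' is:
  Dual:  min b^T y  s.t.  A^T y >= c,  y >= 0.

So the dual LP is:
  minimize  9y1 + 8y2 + 36y3
  subject to:
    y1 + y3 >= 2
    y2 + 4y3 >= 4
    y1, y2, y3 >= 0

Solving the primal: x* = (9, 6.75).
  primal value c^T x* = 45.
Solving the dual: y* = (1, 0, 1).
  dual value b^T y* = 45.
Strong duality: c^T x* = b^T y*. Confirmed.

45


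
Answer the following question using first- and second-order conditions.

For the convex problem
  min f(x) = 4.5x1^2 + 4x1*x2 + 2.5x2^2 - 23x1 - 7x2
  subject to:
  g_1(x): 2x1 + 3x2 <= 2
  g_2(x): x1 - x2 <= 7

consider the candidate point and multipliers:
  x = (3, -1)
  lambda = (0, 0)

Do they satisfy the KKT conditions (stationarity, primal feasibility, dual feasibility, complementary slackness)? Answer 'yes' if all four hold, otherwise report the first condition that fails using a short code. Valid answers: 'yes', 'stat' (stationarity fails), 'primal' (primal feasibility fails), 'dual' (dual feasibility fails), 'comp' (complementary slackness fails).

Gradient of f: grad f(x) = Q x + c = (0, 0)
Constraint values g_i(x) = a_i^T x - b_i:
  g_1((3, -1)) = 1
  g_2((3, -1)) = -3
Stationarity residual: grad f(x) + sum_i lambda_i a_i = (0, 0)
  -> stationarity OK
Primal feasibility (all g_i <= 0): FAILS
Dual feasibility (all lambda_i >= 0): OK
Complementary slackness (lambda_i * g_i(x) = 0 for all i): OK

Verdict: the first failing condition is primal_feasibility -> primal.

primal


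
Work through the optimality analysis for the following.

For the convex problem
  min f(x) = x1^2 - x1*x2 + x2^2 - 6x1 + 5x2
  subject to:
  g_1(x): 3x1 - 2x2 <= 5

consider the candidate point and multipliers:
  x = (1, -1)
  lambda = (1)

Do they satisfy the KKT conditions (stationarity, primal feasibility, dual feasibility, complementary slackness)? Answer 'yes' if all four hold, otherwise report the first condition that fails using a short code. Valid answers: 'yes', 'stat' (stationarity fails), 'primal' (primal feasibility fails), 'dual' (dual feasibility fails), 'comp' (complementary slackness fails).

Gradient of f: grad f(x) = Q x + c = (-3, 2)
Constraint values g_i(x) = a_i^T x - b_i:
  g_1((1, -1)) = 0
Stationarity residual: grad f(x) + sum_i lambda_i a_i = (0, 0)
  -> stationarity OK
Primal feasibility (all g_i <= 0): OK
Dual feasibility (all lambda_i >= 0): OK
Complementary slackness (lambda_i * g_i(x) = 0 for all i): OK

Verdict: yes, KKT holds.

yes


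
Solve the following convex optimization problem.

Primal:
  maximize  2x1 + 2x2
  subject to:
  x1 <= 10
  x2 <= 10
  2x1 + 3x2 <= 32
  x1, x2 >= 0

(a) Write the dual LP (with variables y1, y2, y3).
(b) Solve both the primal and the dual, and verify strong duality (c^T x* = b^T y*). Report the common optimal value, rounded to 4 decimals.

The standard primal-dual pair for 'max c^T x s.t. A x <= b, x >= 0' is:
  Dual:  min b^T y  s.t.  A^T y >= c,  y >= 0.

So the dual LP is:
  minimize  10y1 + 10y2 + 32y3
  subject to:
    y1 + 2y3 >= 2
    y2 + 3y3 >= 2
    y1, y2, y3 >= 0

Solving the primal: x* = (10, 4).
  primal value c^T x* = 28.
Solving the dual: y* = (0.6667, 0, 0.6667).
  dual value b^T y* = 28.
Strong duality: c^T x* = b^T y*. Confirmed.

28


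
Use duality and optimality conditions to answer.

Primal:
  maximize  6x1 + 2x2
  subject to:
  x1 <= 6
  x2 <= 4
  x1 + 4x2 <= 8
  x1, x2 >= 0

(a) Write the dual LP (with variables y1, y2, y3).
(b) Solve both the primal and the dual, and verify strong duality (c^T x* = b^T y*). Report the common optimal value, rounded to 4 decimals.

The standard primal-dual pair for 'max c^T x s.t. A x <= b, x >= 0' is:
  Dual:  min b^T y  s.t.  A^T y >= c,  y >= 0.

So the dual LP is:
  minimize  6y1 + 4y2 + 8y3
  subject to:
    y1 + y3 >= 6
    y2 + 4y3 >= 2
    y1, y2, y3 >= 0

Solving the primal: x* = (6, 0.5).
  primal value c^T x* = 37.
Solving the dual: y* = (5.5, 0, 0.5).
  dual value b^T y* = 37.
Strong duality: c^T x* = b^T y*. Confirmed.

37


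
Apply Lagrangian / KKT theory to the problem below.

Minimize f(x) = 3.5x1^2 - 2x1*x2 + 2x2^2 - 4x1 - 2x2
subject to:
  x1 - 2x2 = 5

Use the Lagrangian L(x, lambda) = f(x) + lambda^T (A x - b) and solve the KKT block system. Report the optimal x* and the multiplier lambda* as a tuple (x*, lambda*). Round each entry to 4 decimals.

Form the Lagrangian:
  L(x, lambda) = (1/2) x^T Q x + c^T x + lambda^T (A x - b)
Stationarity (grad_x L = 0): Q x + c + A^T lambda = 0.
Primal feasibility: A x = b.

This gives the KKT block system:
  [ Q   A^T ] [ x     ]   [-c ]
  [ A    0  ] [ lambda ] = [ b ]

Solving the linear system:
  x*      = (0.8333, -2.0833)
  lambda* = (-6)
  f(x*)   = 15.4167

x* = (0.8333, -2.0833), lambda* = (-6)


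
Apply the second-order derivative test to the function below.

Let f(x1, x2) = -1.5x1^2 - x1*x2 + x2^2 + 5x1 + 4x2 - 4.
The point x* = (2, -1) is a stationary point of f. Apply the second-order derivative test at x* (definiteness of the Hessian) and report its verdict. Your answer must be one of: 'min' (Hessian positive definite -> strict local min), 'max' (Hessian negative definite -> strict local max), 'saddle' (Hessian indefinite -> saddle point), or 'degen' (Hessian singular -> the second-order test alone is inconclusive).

Compute the Hessian H = grad^2 f:
  H = [[-3, -1], [-1, 2]]
Verify stationarity: grad f(x*) = H x* + g = (0, 0).
Eigenvalues of H: -3.1926, 2.1926.
Eigenvalues have mixed signs, so H is indefinite -> x* is a saddle point.

saddle


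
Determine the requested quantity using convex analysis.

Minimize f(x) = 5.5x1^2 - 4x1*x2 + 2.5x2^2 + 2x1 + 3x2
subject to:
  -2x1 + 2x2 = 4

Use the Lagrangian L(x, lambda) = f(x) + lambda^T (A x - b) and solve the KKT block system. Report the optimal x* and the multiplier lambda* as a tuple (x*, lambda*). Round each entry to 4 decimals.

Form the Lagrangian:
  L(x, lambda) = (1/2) x^T Q x + c^T x + lambda^T (A x - b)
Stationarity (grad_x L = 0): Q x + c + A^T lambda = 0.
Primal feasibility: A x = b.

This gives the KKT block system:
  [ Q   A^T ] [ x     ]   [-c ]
  [ A    0  ] [ lambda ] = [ b ]

Solving the linear system:
  x*      = (-0.875, 1.125)
  lambda* = (-6.0625)
  f(x*)   = 12.9375

x* = (-0.875, 1.125), lambda* = (-6.0625)


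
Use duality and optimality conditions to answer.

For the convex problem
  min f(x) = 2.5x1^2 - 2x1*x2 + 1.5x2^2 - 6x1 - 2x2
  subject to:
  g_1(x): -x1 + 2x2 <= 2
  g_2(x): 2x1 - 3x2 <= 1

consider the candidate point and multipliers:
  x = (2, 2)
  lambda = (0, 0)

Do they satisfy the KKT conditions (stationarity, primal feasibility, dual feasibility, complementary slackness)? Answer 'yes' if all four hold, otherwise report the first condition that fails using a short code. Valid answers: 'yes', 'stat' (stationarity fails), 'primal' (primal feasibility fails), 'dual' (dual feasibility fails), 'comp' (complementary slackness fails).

Gradient of f: grad f(x) = Q x + c = (0, 0)
Constraint values g_i(x) = a_i^T x - b_i:
  g_1((2, 2)) = 0
  g_2((2, 2)) = -3
Stationarity residual: grad f(x) + sum_i lambda_i a_i = (0, 0)
  -> stationarity OK
Primal feasibility (all g_i <= 0): OK
Dual feasibility (all lambda_i >= 0): OK
Complementary slackness (lambda_i * g_i(x) = 0 for all i): OK

Verdict: yes, KKT holds.

yes


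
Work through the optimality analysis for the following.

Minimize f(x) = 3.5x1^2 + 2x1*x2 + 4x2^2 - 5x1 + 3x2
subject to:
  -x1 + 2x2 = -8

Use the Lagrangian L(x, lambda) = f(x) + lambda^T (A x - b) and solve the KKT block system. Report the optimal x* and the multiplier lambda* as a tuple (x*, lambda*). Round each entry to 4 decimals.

Form the Lagrangian:
  L(x, lambda) = (1/2) x^T Q x + c^T x + lambda^T (A x - b)
Stationarity (grad_x L = 0): Q x + c + A^T lambda = 0.
Primal feasibility: A x = b.

This gives the KKT block system:
  [ Q   A^T ] [ x     ]   [-c ]
  [ A    0  ] [ lambda ] = [ b ]

Solving the linear system:
  x*      = (2.5, -2.75)
  lambda* = (7)
  f(x*)   = 17.625

x* = (2.5, -2.75), lambda* = (7)


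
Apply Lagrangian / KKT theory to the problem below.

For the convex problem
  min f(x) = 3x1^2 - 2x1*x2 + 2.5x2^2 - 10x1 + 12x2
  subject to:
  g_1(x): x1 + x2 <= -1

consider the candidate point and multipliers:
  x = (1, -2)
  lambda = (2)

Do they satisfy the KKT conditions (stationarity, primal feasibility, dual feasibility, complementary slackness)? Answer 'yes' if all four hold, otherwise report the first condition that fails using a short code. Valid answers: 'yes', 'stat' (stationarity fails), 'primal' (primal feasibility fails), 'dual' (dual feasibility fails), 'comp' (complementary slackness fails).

Gradient of f: grad f(x) = Q x + c = (0, 0)
Constraint values g_i(x) = a_i^T x - b_i:
  g_1((1, -2)) = 0
Stationarity residual: grad f(x) + sum_i lambda_i a_i = (2, 2)
  -> stationarity FAILS
Primal feasibility (all g_i <= 0): OK
Dual feasibility (all lambda_i >= 0): OK
Complementary slackness (lambda_i * g_i(x) = 0 for all i): OK

Verdict: the first failing condition is stationarity -> stat.

stat


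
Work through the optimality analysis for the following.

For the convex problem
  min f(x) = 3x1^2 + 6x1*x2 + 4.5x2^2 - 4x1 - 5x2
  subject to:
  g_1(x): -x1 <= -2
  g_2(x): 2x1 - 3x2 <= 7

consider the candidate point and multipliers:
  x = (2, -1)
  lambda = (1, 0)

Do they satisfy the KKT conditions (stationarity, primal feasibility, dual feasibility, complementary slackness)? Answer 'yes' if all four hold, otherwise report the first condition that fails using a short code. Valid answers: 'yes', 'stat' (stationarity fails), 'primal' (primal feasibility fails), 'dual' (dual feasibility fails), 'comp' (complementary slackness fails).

Gradient of f: grad f(x) = Q x + c = (2, -2)
Constraint values g_i(x) = a_i^T x - b_i:
  g_1((2, -1)) = 0
  g_2((2, -1)) = 0
Stationarity residual: grad f(x) + sum_i lambda_i a_i = (1, -2)
  -> stationarity FAILS
Primal feasibility (all g_i <= 0): OK
Dual feasibility (all lambda_i >= 0): OK
Complementary slackness (lambda_i * g_i(x) = 0 for all i): OK

Verdict: the first failing condition is stationarity -> stat.

stat


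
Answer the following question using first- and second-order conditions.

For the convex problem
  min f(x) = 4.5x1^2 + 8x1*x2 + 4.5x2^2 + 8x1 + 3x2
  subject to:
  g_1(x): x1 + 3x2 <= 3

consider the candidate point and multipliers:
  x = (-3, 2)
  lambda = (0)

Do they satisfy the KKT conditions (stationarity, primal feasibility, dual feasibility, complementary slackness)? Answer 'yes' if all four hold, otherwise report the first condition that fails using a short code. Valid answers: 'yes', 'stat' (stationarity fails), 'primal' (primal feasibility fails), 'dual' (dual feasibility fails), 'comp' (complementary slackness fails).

Gradient of f: grad f(x) = Q x + c = (-3, -3)
Constraint values g_i(x) = a_i^T x - b_i:
  g_1((-3, 2)) = 0
Stationarity residual: grad f(x) + sum_i lambda_i a_i = (-3, -3)
  -> stationarity FAILS
Primal feasibility (all g_i <= 0): OK
Dual feasibility (all lambda_i >= 0): OK
Complementary slackness (lambda_i * g_i(x) = 0 for all i): OK

Verdict: the first failing condition is stationarity -> stat.

stat
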